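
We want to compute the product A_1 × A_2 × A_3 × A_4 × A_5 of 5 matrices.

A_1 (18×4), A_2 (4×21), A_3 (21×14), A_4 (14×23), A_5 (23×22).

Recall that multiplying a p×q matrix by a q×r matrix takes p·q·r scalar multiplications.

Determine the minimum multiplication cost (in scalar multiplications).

Adjacent pairs: A_1A_2 = 18·4·21 = 1512; A_2A_3 = 4·21·14 = 1176; A_3A_4 = 21·14·23 = 6762; A_4A_5 = 14·23·22 = 7084.
Length 3: A_1..A_3: k=1: 0+1176+18·4·14=2184; k=2: 1512+0+18·21·14=6804 → min 2184 | A_2..A_4: k=2: 0+6762+4·21·23=8694; k=3: 1176+0+4·14·23=2464 → min 2464 | A_3..A_5: k=3: 0+7084+21·14·22=13552; k=4: 6762+0+21·23·22=17388 → min 13552.
Length 4: A_1..A_4: k=1: 0+2464+18·4·23=4120; k=2: 1512+6762+18·21·23=16968; k=3: 2184+0+18·14·23=7980 → min 4120 | A_2..A_5: k=2: 0+13552+4·21·22=15400; k=3: 1176+7084+4·14·22=9492; k=4: 2464+0+4·23·22=4488 → min 4488.
Length 5: A_1..A_5: k=1: 0+4488+18·4·22=6072; k=2: 1512+13552+18·21·22=23380; k=3: 2184+7084+18·14·22=14812; k=4: 4120+0+18·23·22=13228 → min 6072.
Optimal order: (A_1 × (((A_2 × A_3) × A_4) × A_5)) with cost 6072.

6072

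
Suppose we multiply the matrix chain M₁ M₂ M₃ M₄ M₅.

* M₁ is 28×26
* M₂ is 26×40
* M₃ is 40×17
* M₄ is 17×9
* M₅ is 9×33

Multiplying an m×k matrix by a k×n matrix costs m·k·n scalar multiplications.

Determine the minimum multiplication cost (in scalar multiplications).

30348

Adjacent pairs: M₁M₂ = 28·26·40 = 29120; M₂M₃ = 26·40·17 = 17680; M₃M₄ = 40·17·9 = 6120; M₄M₅ = 17·9·33 = 5049.
Length 3: M₁..M₃: k=1: 0+17680+28·26·17=30056; k=2: 29120+0+28·40·17=48160 → min 30056 | M₂..M₄: k=2: 0+6120+26·40·9=15480; k=3: 17680+0+26·17·9=21658 → min 15480 | M₃..M₅: k=3: 0+5049+40·17·33=27489; k=4: 6120+0+40·9·33=18000 → min 18000.
Length 4: M₁..M₄: k=1: 0+15480+28·26·9=22032; k=2: 29120+6120+28·40·9=45320; k=3: 30056+0+28·17·9=34340 → min 22032 | M₂..M₅: k=2: 0+18000+26·40·33=52320; k=3: 17680+5049+26·17·33=37315; k=4: 15480+0+26·9·33=23202 → min 23202.
Length 5: M₁..M₅: k=1: 0+23202+28·26·33=47226; k=2: 29120+18000+28·40·33=84080; k=3: 30056+5049+28·17·33=50813; k=4: 22032+0+28·9·33=30348 → min 30348.
Optimal order: ((M₁ (M₂ (M₃ M₄))) M₅) with cost 30348.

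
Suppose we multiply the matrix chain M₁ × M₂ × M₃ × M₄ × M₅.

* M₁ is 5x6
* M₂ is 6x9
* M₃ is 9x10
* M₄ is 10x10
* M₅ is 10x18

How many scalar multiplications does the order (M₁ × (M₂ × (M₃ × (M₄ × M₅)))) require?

(M₄ × M₅): 10×10 by 10×18 → 10×18, cost 10·10·18 = 1800
(M₃ × (M₄ × M₅)): 9×10 by 10×18 → 9×18, cost 9·10·18 = 1620; cumulative 3420
(M₂ × (M₃ × (M₄ × M₅))): 6×9 by 9×18 → 6×18, cost 6·9·18 = 972; cumulative 4392
(M₁ × (M₂ × (M₃ × (M₄ × M₅)))): 5×6 by 6×18 → 5×18, cost 5·6·18 = 540; cumulative 4932
Total: 4932 scalar multiplications.

4932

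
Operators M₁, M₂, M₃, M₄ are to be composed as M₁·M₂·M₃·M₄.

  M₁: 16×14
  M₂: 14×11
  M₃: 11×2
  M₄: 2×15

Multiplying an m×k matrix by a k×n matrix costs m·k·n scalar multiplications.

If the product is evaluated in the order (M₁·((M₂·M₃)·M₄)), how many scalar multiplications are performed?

4088

(M₂·M₃): 14×11 by 11×2 → 14×2, cost 14·11·2 = 308
((M₂·M₃)·M₄): 14×2 by 2×15 → 14×15, cost 14·2·15 = 420; cumulative 728
(M₁·((M₂·M₃)·M₄)): 16×14 by 14×15 → 16×15, cost 16·14·15 = 3360; cumulative 4088
Total: 4088 scalar multiplications.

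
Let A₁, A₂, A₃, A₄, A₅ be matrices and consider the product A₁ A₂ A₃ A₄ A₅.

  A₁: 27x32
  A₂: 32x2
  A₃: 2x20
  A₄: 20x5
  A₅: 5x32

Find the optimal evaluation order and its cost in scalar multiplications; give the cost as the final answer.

3976

Adjacent pairs: A₁A₂ = 27·32·2 = 1728; A₂A₃ = 32·2·20 = 1280; A₃A₄ = 2·20·5 = 200; A₄A₅ = 20·5·32 = 3200.
Length 3: A₁..A₃: k=1: 0+1280+27·32·20=18560; k=2: 1728+0+27·2·20=2808 → min 2808 | A₂..A₄: k=2: 0+200+32·2·5=520; k=3: 1280+0+32·20·5=4480 → min 520 | A₃..A₅: k=3: 0+3200+2·20·32=4480; k=4: 200+0+2·5·32=520 → min 520.
Length 4: A₁..A₄: k=1: 0+520+27·32·5=4840; k=2: 1728+200+27·2·5=2198; k=3: 2808+0+27·20·5=5508 → min 2198 | A₂..A₅: k=2: 0+520+32·2·32=2568; k=3: 1280+3200+32·20·32=24960; k=4: 520+0+32·5·32=5640 → min 2568.
Length 5: A₁..A₅: k=1: 0+2568+27·32·32=30216; k=2: 1728+520+27·2·32=3976; k=3: 2808+3200+27·20·32=23288; k=4: 2198+0+27·5·32=6518 → min 3976.
Optimal parenthesization: ((A₁ A₂) ((A₃ A₄) A₅)) with cost 3976.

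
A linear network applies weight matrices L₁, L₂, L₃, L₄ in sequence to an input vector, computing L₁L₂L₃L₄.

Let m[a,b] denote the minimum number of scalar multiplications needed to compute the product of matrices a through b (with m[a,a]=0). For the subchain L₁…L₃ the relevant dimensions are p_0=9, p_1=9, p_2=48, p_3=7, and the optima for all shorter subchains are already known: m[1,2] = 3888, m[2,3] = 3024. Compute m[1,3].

3591

m[1,3] = min over k∈[1,2] of m[1,k]+m[k+1,3]+p_{0}·p_k·p_{3}.
k=1: 0 + 3024 + 9·9·7 = 3591; k=2: 3888 + 0 + 9·48·7 = 6912.
Minimum: 3591 at k=1.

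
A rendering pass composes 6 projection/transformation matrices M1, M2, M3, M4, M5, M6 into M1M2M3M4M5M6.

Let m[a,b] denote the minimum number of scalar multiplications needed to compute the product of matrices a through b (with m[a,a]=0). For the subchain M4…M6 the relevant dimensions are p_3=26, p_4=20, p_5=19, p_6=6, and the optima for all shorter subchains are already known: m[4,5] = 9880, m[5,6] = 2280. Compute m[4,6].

m[4,6] = min over k∈[4,5] of m[4,k]+m[k+1,6]+p_{3}·p_k·p_{6}.
k=4: 0 + 2280 + 26·20·6 = 5400; k=5: 9880 + 0 + 26·19·6 = 12844.
Minimum: 5400 at k=4.

5400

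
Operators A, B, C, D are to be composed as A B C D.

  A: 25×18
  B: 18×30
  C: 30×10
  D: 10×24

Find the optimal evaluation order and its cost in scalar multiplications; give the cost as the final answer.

Adjacent pairs: AB = 25·18·30 = 13500; BC = 18·30·10 = 5400; CD = 30·10·24 = 7200.
Length 3: A..C: k=1: 0+5400+25·18·10=9900; k=2: 13500+0+25·30·10=21000 → min 9900 | B..D: k=2: 0+7200+18·30·24=20160; k=3: 5400+0+18·10·24=9720 → min 9720.
Length 4: A..D: k=1: 0+9720+25·18·24=20520; k=2: 13500+7200+25·30·24=38700; k=3: 9900+0+25·10·24=15900 → min 15900.
Optimal parenthesization: ((A (B C)) D) with cost 15900.

15900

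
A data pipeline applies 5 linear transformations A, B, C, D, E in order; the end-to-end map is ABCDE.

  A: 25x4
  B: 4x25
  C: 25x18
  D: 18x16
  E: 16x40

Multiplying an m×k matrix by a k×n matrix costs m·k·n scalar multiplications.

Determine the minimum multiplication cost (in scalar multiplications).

Adjacent pairs: AB = 25·4·25 = 2500; BC = 4·25·18 = 1800; CD = 25·18·16 = 7200; DE = 18·16·40 = 11520.
Length 3: A..C: k=1: 0+1800+25·4·18=3600; k=2: 2500+0+25·25·18=13750 → min 3600 | B..D: k=2: 0+7200+4·25·16=8800; k=3: 1800+0+4·18·16=2952 → min 2952 | C..E: k=3: 0+11520+25·18·40=29520; k=4: 7200+0+25·16·40=23200 → min 23200.
Length 4: A..D: k=1: 0+2952+25·4·16=4552; k=2: 2500+7200+25·25·16=19700; k=3: 3600+0+25·18·16=10800 → min 4552 | B..E: k=2: 0+23200+4·25·40=27200; k=3: 1800+11520+4·18·40=16200; k=4: 2952+0+4·16·40=5512 → min 5512.
Length 5: A..E: k=1: 0+5512+25·4·40=9512; k=2: 2500+23200+25·25·40=50700; k=3: 3600+11520+25·18·40=33120; k=4: 4552+0+25·16·40=20552 → min 9512.
Optimal order: (A(((BC)D)E)) with cost 9512.

9512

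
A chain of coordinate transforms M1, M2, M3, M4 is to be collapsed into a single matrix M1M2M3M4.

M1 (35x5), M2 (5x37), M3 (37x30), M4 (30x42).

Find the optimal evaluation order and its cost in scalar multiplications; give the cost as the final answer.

19200

Adjacent pairs: M1M2 = 35·5·37 = 6475; M2M3 = 5·37·30 = 5550; M3M4 = 37·30·42 = 46620.
Length 3: M1..M3: k=1: 0+5550+35·5·30=10800; k=2: 6475+0+35·37·30=45325 → min 10800 | M2..M4: k=2: 0+46620+5·37·42=54390; k=3: 5550+0+5·30·42=11850 → min 11850.
Length 4: M1..M4: k=1: 0+11850+35·5·42=19200; k=2: 6475+46620+35·37·42=107485; k=3: 10800+0+35·30·42=54900 → min 19200.
Optimal parenthesization: (M1((M2M3)M4)) with cost 19200.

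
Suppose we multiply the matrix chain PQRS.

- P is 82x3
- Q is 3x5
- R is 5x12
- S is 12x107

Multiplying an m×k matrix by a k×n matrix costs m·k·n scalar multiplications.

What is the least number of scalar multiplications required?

Adjacent pairs: PQ = 82·3·5 = 1230; QR = 3·5·12 = 180; RS = 5·12·107 = 6420.
Length 3: P..R: k=1: 0+180+82·3·12=3132; k=2: 1230+0+82·5·12=6150 → min 3132 | Q..S: k=2: 0+6420+3·5·107=8025; k=3: 180+0+3·12·107=4032 → min 4032.
Length 4: P..S: k=1: 0+4032+82·3·107=30354; k=2: 1230+6420+82·5·107=51520; k=3: 3132+0+82·12·107=108420 → min 30354.
Optimal order: (P((QR)S)) with cost 30354.

30354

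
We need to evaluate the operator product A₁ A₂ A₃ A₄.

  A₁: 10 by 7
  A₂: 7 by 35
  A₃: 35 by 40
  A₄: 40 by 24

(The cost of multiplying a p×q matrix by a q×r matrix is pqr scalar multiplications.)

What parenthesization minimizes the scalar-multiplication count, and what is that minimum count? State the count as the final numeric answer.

Adjacent pairs: A₁A₂ = 10·7·35 = 2450; A₂A₃ = 7·35·40 = 9800; A₃A₄ = 35·40·24 = 33600.
Length 3: A₁..A₃: k=1: 0+9800+10·7·40=12600; k=2: 2450+0+10·35·40=16450 → min 12600 | A₂..A₄: k=2: 0+33600+7·35·24=39480; k=3: 9800+0+7·40·24=16520 → min 16520.
Length 4: A₁..A₄: k=1: 0+16520+10·7·24=18200; k=2: 2450+33600+10·35·24=44450; k=3: 12600+0+10·40·24=22200 → min 18200.
Optimal parenthesization: (A₁ ((A₂ A₃) A₄)) with cost 18200.

18200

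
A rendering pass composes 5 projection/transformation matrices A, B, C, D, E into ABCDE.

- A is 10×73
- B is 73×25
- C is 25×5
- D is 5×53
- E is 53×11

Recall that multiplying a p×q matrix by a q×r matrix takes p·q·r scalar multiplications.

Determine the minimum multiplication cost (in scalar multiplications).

Adjacent pairs: AB = 10·73·25 = 18250; BC = 73·25·5 = 9125; CD = 25·5·53 = 6625; DE = 5·53·11 = 2915.
Length 3: A..C: k=1: 0+9125+10·73·5=12775; k=2: 18250+0+10·25·5=19500 → min 12775 | B..D: k=2: 0+6625+73·25·53=103350; k=3: 9125+0+73·5·53=28470 → min 28470 | C..E: k=3: 0+2915+25·5·11=4290; k=4: 6625+0+25·53·11=21200 → min 4290.
Length 4: A..D: k=1: 0+28470+10·73·53=67160; k=2: 18250+6625+10·25·53=38125; k=3: 12775+0+10·5·53=15425 → min 15425 | B..E: k=2: 0+4290+73·25·11=24365; k=3: 9125+2915+73·5·11=16055; k=4: 28470+0+73·53·11=71029 → min 16055.
Length 5: A..E: k=1: 0+16055+10·73·11=24085; k=2: 18250+4290+10·25·11=25290; k=3: 12775+2915+10·5·11=16240; k=4: 15425+0+10·53·11=21255 → min 16240.
Optimal order: ((A(BC))(DE)) with cost 16240.

16240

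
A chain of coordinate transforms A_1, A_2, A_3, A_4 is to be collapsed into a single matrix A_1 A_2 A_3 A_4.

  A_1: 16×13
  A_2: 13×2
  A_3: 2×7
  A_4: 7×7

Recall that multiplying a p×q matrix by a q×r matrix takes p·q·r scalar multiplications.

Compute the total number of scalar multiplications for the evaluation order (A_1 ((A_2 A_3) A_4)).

2275

(A_2 A_3): 13×2 by 2×7 → 13×7, cost 13·2·7 = 182
((A_2 A_3) A_4): 13×7 by 7×7 → 13×7, cost 13·7·7 = 637; cumulative 819
(A_1 ((A_2 A_3) A_4)): 16×13 by 13×7 → 16×7, cost 16·13·7 = 1456; cumulative 2275
Total: 2275 scalar multiplications.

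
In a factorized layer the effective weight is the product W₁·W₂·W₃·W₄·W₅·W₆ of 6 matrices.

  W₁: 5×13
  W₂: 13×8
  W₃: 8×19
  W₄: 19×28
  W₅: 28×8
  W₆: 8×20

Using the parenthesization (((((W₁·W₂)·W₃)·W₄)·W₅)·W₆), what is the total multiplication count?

(W₁·W₂): 5×13 by 13×8 → 5×8, cost 5·13·8 = 520
((W₁·W₂)·W₃): 5×8 by 8×19 → 5×19, cost 5·8·19 = 760; cumulative 1280
(((W₁·W₂)·W₃)·W₄): 5×19 by 19×28 → 5×28, cost 5·19·28 = 2660; cumulative 3940
((((W₁·W₂)·W₃)·W₄)·W₅): 5×28 by 28×8 → 5×8, cost 5·28·8 = 1120; cumulative 5060
(((((W₁·W₂)·W₃)·W₄)·W₅)·W₆): 5×8 by 8×20 → 5×20, cost 5·8·20 = 800; cumulative 5860
Total: 5860 scalar multiplications.

5860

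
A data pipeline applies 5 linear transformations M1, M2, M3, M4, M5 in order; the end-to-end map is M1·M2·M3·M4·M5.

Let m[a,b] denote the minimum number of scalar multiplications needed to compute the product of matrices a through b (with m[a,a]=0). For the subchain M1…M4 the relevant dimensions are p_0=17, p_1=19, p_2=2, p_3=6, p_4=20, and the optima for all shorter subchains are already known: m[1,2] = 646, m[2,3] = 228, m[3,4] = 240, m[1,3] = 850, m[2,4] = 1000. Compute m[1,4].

1566

m[1,4] = min over k∈[1,3] of m[1,k]+m[k+1,4]+p_{0}·p_k·p_{4}.
k=1: 0 + 1000 + 17·19·20 = 7460; k=2: 646 + 240 + 17·2·20 = 1566; k=3: 850 + 0 + 17·6·20 = 2890.
Minimum: 1566 at k=2.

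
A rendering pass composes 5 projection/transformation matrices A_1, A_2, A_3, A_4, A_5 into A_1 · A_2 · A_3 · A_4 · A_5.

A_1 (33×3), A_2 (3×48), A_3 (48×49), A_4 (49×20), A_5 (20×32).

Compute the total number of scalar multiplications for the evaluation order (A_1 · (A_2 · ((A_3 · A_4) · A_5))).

(A_3 · A_4): 48×49 by 49×20 → 48×20, cost 48·49·20 = 47040
((A_3 · A_4) · A_5): 48×20 by 20×32 → 48×32, cost 48·20·32 = 30720; cumulative 77760
(A_2 · ((A_3 · A_4) · A_5)): 3×48 by 48×32 → 3×32, cost 3·48·32 = 4608; cumulative 82368
(A_1 · (A_2 · ((A_3 · A_4) · A_5))): 33×3 by 3×32 → 33×32, cost 33·3·32 = 3168; cumulative 85536
Total: 85536 scalar multiplications.

85536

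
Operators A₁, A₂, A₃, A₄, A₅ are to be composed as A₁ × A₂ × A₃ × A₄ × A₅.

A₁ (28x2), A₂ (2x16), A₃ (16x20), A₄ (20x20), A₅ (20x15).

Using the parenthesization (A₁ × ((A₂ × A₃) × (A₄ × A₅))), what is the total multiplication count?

8080

(A₂ × A₃): 2×16 by 16×20 → 2×20, cost 2·16·20 = 640
(A₄ × A₅): 20×20 by 20×15 → 20×15, cost 20·20·15 = 6000
((A₂ × A₃) × (A₄ × A₅)): 2×20 by 20×15 → 2×15, cost 2·20·15 = 600; cumulative 7240
(A₁ × ((A₂ × A₃) × (A₄ × A₅))): 28×2 by 2×15 → 28×15, cost 28·2·15 = 840; cumulative 8080
Total: 8080 scalar multiplications.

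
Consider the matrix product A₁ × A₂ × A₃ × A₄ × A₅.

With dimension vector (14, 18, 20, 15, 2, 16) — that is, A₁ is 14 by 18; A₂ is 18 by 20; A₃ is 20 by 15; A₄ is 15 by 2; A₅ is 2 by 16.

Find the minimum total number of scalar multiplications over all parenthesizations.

2272

Adjacent pairs: A₁A₂ = 14·18·20 = 5040; A₂A₃ = 18·20·15 = 5400; A₃A₄ = 20·15·2 = 600; A₄A₅ = 15·2·16 = 480.
Length 3: A₁..A₃: k=1: 0+5400+14·18·15=9180; k=2: 5040+0+14·20·15=9240 → min 9180 | A₂..A₄: k=2: 0+600+18·20·2=1320; k=3: 5400+0+18·15·2=5940 → min 1320 | A₃..A₅: k=3: 0+480+20·15·16=5280; k=4: 600+0+20·2·16=1240 → min 1240.
Length 4: A₁..A₄: k=1: 0+1320+14·18·2=1824; k=2: 5040+600+14·20·2=6200; k=3: 9180+0+14·15·2=9600 → min 1824 | A₂..A₅: k=2: 0+1240+18·20·16=7000; k=3: 5400+480+18·15·16=10200; k=4: 1320+0+18·2·16=1896 → min 1896.
Length 5: A₁..A₅: k=1: 0+1896+14·18·16=5928; k=2: 5040+1240+14·20·16=10760; k=3: 9180+480+14·15·16=13020; k=4: 1824+0+14·2·16=2272 → min 2272.
Optimal order: ((A₁ × (A₂ × (A₃ × A₄))) × A₅) with cost 2272.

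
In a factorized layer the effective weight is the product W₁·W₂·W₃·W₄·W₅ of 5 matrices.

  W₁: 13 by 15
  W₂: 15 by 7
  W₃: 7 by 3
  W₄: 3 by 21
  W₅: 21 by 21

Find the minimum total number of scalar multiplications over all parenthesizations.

Adjacent pairs: W₁W₂ = 13·15·7 = 1365; W₂W₃ = 15·7·3 = 315; W₃W₄ = 7·3·21 = 441; W₄W₅ = 3·21·21 = 1323.
Length 3: W₁..W₃: k=1: 0+315+13·15·3=900; k=2: 1365+0+13·7·3=1638 → min 900 | W₂..W₄: k=2: 0+441+15·7·21=2646; k=3: 315+0+15·3·21=1260 → min 1260 | W₃..W₅: k=3: 0+1323+7·3·21=1764; k=4: 441+0+7·21·21=3528 → min 1764.
Length 4: W₁..W₄: k=1: 0+1260+13·15·21=5355; k=2: 1365+441+13·7·21=3717; k=3: 900+0+13·3·21=1719 → min 1719 | W₂..W₅: k=2: 0+1764+15·7·21=3969; k=3: 315+1323+15·3·21=2583; k=4: 1260+0+15·21·21=7875 → min 2583.
Length 5: W₁..W₅: k=1: 0+2583+13·15·21=6678; k=2: 1365+1764+13·7·21=5040; k=3: 900+1323+13·3·21=3042; k=4: 1719+0+13·21·21=7452 → min 3042.
Optimal order: ((W₁·(W₂·W₃))·(W₄·W₅)) with cost 3042.

3042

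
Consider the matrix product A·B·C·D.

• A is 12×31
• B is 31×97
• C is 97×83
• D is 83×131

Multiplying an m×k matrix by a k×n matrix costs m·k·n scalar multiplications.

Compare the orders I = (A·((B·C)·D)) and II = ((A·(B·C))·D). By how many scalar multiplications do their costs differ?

Order I = (A·((B·C)·D)): (B·C): 31×97 by 97×83 → 31×83, cost 31·97·83 = 249581; ((B·C)·D): 31×83 by 83×131 → 31×131, cost 31·83·131 = 337063; cumulative 586644; (A·((B·C)·D)): 12×31 by 31×131 → 12×131, cost 12·31·131 = 48732; cumulative 635376. Total 635376.
Order II = ((A·(B·C))·D): (B·C): 31×97 by 97×83 → 31×83, cost 31·97·83 = 249581; (A·(B·C)): 12×31 by 31×83 → 12×83, cost 12·31·83 = 30876; cumulative 280457; ((A·(B·C))·D): 12×83 by 83×131 → 12×131, cost 12·83·131 = 130476; cumulative 410933. Total 410933.
Difference: |635376 − 410933| = 224443.

224443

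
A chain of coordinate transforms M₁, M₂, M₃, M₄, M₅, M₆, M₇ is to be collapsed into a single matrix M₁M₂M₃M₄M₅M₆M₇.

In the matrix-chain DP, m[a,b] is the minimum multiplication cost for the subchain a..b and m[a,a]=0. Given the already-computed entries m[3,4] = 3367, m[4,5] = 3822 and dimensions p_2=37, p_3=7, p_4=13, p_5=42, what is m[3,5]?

14700

m[3,5] = min over k∈[3,4] of m[3,k]+m[k+1,5]+p_{2}·p_k·p_{5}.
k=3: 0 + 3822 + 37·7·42 = 14700; k=4: 3367 + 0 + 37·13·42 = 23569.
Minimum: 14700 at k=3.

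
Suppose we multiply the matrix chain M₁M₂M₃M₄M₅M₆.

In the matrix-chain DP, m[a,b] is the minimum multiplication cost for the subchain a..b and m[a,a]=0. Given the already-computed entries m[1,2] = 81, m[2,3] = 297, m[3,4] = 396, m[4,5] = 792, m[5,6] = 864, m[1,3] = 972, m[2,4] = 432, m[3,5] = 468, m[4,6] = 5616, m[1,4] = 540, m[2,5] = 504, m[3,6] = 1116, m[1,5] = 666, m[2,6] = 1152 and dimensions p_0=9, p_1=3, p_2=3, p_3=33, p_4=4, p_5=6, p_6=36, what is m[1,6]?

m[1,6] = min over k∈[1,5] of m[1,k]+m[k+1,6]+p_{0}·p_k·p_{6}.
k=1: 0 + 1152 + 9·3·36 = 2124; k=2: 81 + 1116 + 9·3·36 = 2169; k=3: 972 + 5616 + 9·33·36 = 17280; k=4: 540 + 864 + 9·4·36 = 2700; k=5: 666 + 0 + 9·6·36 = 2610.
Minimum: 2124 at k=1.

2124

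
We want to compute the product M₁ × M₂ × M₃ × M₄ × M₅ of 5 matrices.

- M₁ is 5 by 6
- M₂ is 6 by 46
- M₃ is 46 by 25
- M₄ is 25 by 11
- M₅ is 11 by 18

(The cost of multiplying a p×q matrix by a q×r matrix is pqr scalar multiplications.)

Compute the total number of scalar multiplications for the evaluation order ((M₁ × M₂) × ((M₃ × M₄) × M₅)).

27278

(M₁ × M₂): 5×6 by 6×46 → 5×46, cost 5·6·46 = 1380
(M₃ × M₄): 46×25 by 25×11 → 46×11, cost 46·25·11 = 12650
((M₃ × M₄) × M₅): 46×11 by 11×18 → 46×18, cost 46·11·18 = 9108; cumulative 21758
((M₁ × M₂) × ((M₃ × M₄) × M₅)): 5×46 by 46×18 → 5×18, cost 5·46·18 = 4140; cumulative 27278
Total: 27278 scalar multiplications.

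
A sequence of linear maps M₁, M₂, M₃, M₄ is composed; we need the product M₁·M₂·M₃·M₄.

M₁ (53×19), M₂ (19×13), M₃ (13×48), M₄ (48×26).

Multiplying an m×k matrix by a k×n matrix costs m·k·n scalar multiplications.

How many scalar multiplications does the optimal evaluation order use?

Adjacent pairs: M₁M₂ = 53·19·13 = 13091; M₂M₃ = 19·13·48 = 11856; M₃M₄ = 13·48·26 = 16224.
Length 3: M₁..M₃: k=1: 0+11856+53·19·48=60192; k=2: 13091+0+53·13·48=46163 → min 46163 | M₂..M₄: k=2: 0+16224+19·13·26=22646; k=3: 11856+0+19·48·26=35568 → min 22646.
Length 4: M₁..M₄: k=1: 0+22646+53·19·26=48828; k=2: 13091+16224+53·13·26=47229; k=3: 46163+0+53·48·26=112307 → min 47229.
Optimal order: ((M₁·M₂)·(M₃·M₄)) with cost 47229.

47229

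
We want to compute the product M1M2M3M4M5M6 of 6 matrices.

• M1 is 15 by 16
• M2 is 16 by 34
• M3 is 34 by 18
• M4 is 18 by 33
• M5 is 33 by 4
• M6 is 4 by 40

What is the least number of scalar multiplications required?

10360

Adjacent pairs: M1M2 = 15·16·34 = 8160; M2M3 = 16·34·18 = 9792; M3M4 = 34·18·33 = 20196; M4M5 = 18·33·4 = 2376; M5M6 = 33·4·40 = 5280.
Length 3: M1..M3: k=1: 0+9792+15·16·18=14112; k=2: 8160+0+15·34·18=17340 → min 14112 | M2..M4: k=2: 0+20196+16·34·33=38148; k=3: 9792+0+16·18·33=19296 → min 19296 | M3..M5: k=3: 0+2376+34·18·4=4824; k=4: 20196+0+34·33·4=24684 → min 4824 | M4..M6: k=4: 0+5280+18·33·40=29040; k=5: 2376+0+18·4·40=5256 → min 5256.
Length 4: M1..M4: k=1: 0+19296+15·16·33=27216; k=2: 8160+20196+15·34·33=45186; k=3: 14112+0+15·18·33=23022 → min 23022 | M2..M5: k=2: 0+4824+16·34·4=7000; k=3: 9792+2376+16·18·4=13320; k=4: 19296+0+16·33·4=21408 → min 7000 | M3..M6: k=3: 0+5256+34·18·40=29736; k=4: 20196+5280+34·33·40=70356; k=5: 4824+0+34·4·40=10264 → min 10264.
Length 5: M1..M5: k=1: 0+7000+15·16·4=7960; k=2: 8160+4824+15·34·4=15024; k=3: 14112+2376+15·18·4=17568; k=4: 23022+0+15·33·4=25002 → min 7960 | M2..M6: k=2: 0+10264+16·34·40=32024; k=3: 9792+5256+16·18·40=26568; k=4: 19296+5280+16·33·40=45696; k=5: 7000+0+16·4·40=9560 → min 9560.
Length 6: M1..M6: k=1: 0+9560+15·16·40=19160; k=2: 8160+10264+15·34·40=38824; k=3: 14112+5256+15·18·40=30168; k=4: 23022+5280+15·33·40=48102; k=5: 7960+0+15·4·40=10360 → min 10360.
Optimal order: ((M1(M2(M3(M4M5))))M6) with cost 10360.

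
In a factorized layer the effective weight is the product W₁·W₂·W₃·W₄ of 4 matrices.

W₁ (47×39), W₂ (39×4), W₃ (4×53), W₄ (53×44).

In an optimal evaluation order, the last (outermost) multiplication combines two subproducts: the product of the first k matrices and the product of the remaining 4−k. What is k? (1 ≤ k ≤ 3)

2

Adjacent pairs: W₁W₂ = 47·39·4 = 7332; W₂W₃ = 39·4·53 = 8268; W₃W₄ = 4·53·44 = 9328.
Length 3: W₁..W₃: k=1: 0+8268+47·39·53=105417; k=2: 7332+0+47·4·53=17296 → min 17296 | W₂..W₄: k=2: 0+9328+39·4·44=16192; k=3: 8268+0+39·53·44=99216 → min 16192.
Top-level splits: k=1: (W₁..W₁)·(W₂..W₄) → 0+16192+47·39·44 = 96844; k=2: (W₁..W₂)·(W₃..W₄) → 7332+9328+47·4·44 = 24932; k=3: (W₁..W₃)·(W₄..W₄) → 17296+0+47·53·44 = 126900.
Best split is after W₂, i.e. k = 2.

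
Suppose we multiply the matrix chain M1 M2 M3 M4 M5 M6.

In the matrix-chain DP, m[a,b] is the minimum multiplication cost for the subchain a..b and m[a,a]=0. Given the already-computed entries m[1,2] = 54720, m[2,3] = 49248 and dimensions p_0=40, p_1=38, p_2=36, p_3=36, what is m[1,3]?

103968

m[1,3] = min over k∈[1,2] of m[1,k]+m[k+1,3]+p_{0}·p_k·p_{3}.
k=1: 0 + 49248 + 40·38·36 = 103968; k=2: 54720 + 0 + 40·36·36 = 106560.
Minimum: 103968 at k=1.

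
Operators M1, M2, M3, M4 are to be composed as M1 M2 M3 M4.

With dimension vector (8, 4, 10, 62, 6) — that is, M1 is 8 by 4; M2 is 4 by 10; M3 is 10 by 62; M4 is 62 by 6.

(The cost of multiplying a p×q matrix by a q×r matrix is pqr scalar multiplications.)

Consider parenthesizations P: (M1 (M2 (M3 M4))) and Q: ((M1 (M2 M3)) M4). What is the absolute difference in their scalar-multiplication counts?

Order P = (M1 (M2 (M3 M4))): (M3 M4): 10×62 by 62×6 → 10×6, cost 10·62·6 = 3720; (M2 (M3 M4)): 4×10 by 10×6 → 4×6, cost 4·10·6 = 240; cumulative 3960; (M1 (M2 (M3 M4))): 8×4 by 4×6 → 8×6, cost 8·4·6 = 192; cumulative 4152. Total 4152.
Order Q = ((M1 (M2 M3)) M4): (M2 M3): 4×10 by 10×62 → 4×62, cost 4·10·62 = 2480; (M1 (M2 M3)): 8×4 by 4×62 → 8×62, cost 8·4·62 = 1984; cumulative 4464; ((M1 (M2 M3)) M4): 8×62 by 62×6 → 8×6, cost 8·62·6 = 2976; cumulative 7440. Total 7440.
Difference: |4152 − 7440| = 3288.

3288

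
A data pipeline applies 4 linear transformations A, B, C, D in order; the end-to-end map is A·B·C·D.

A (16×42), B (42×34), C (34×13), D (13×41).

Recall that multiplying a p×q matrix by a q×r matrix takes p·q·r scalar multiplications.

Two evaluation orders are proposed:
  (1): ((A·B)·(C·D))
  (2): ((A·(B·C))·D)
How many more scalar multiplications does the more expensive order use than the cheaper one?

Order (1) = ((A·B)·(C·D)): (A·B): 16×42 by 42×34 → 16×34, cost 16·42·34 = 22848; (C·D): 34×13 by 13×41 → 34×41, cost 34·13·41 = 18122; ((A·B)·(C·D)): 16×34 by 34×41 → 16×41, cost 16·34·41 = 22304; cumulative 63274. Total 63274.
Order (2) = ((A·(B·C))·D): (B·C): 42×34 by 34×13 → 42×13, cost 42·34·13 = 18564; (A·(B·C)): 16×42 by 42×13 → 16×13, cost 16·42·13 = 8736; cumulative 27300; ((A·(B·C))·D): 16×13 by 13×41 → 16×41, cost 16·13·41 = 8528; cumulative 35828. Total 35828.
Difference: |63274 − 35828| = 27446.

27446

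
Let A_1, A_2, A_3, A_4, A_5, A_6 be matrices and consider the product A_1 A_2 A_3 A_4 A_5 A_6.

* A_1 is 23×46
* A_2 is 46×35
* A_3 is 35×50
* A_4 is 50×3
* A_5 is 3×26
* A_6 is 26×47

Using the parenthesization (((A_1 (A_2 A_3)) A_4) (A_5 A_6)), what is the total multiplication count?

143759

(A_2 A_3): 46×35 by 35×50 → 46×50, cost 46·35·50 = 80500
(A_1 (A_2 A_3)): 23×46 by 46×50 → 23×50, cost 23·46·50 = 52900; cumulative 133400
((A_1 (A_2 A_3)) A_4): 23×50 by 50×3 → 23×3, cost 23·50·3 = 3450; cumulative 136850
(A_5 A_6): 3×26 by 26×47 → 3×47, cost 3·26·47 = 3666
(((A_1 (A_2 A_3)) A_4) (A_5 A_6)): 23×3 by 3×47 → 23×47, cost 23·3·47 = 3243; cumulative 143759
Total: 143759 scalar multiplications.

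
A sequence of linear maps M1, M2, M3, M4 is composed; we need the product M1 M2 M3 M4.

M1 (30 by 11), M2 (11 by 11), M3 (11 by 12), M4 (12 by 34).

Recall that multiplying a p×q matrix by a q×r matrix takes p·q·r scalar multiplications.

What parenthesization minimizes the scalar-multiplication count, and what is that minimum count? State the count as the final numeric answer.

17160

Adjacent pairs: M1M2 = 30·11·11 = 3630; M2M3 = 11·11·12 = 1452; M3M4 = 11·12·34 = 4488.
Length 3: M1..M3: k=1: 0+1452+30·11·12=5412; k=2: 3630+0+30·11·12=7590 → min 5412 | M2..M4: k=2: 0+4488+11·11·34=8602; k=3: 1452+0+11·12·34=5940 → min 5940.
Length 4: M1..M4: k=1: 0+5940+30·11·34=17160; k=2: 3630+4488+30·11·34=19338; k=3: 5412+0+30·12·34=17652 → min 17160.
Optimal parenthesization: (M1 ((M2 M3) M4)) with cost 17160.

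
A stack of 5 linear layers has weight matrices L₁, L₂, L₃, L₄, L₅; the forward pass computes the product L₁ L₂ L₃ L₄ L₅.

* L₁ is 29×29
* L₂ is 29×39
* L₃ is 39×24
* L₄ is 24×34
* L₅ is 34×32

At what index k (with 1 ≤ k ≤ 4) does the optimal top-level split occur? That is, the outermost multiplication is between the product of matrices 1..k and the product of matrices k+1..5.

3

Adjacent pairs: L₁L₂ = 29·29·39 = 32799; L₂L₃ = 29·39·24 = 27144; L₃L₄ = 39·24·34 = 31824; L₄L₅ = 24·34·32 = 26112.
Length 3: L₁..L₃: k=1: 0+27144+29·29·24=47328; k=2: 32799+0+29·39·24=59943 → min 47328 | L₂..L₄: k=2: 0+31824+29·39·34=70278; k=3: 27144+0+29·24·34=50808 → min 50808 | L₃..L₅: k=3: 0+26112+39·24·32=56064; k=4: 31824+0+39·34·32=74256 → min 56064.
Length 4: L₁..L₄: k=1: 0+50808+29·29·34=79402; k=2: 32799+31824+29·39·34=103077; k=3: 47328+0+29·24·34=70992 → min 70992 | L₂..L₅: k=2: 0+56064+29·39·32=92256; k=3: 27144+26112+29·24·32=75528; k=4: 50808+0+29·34·32=82360 → min 75528.
Top-level splits: k=1: (L₁..L₁)·(L₂..L₅) → 0+75528+29·29·32 = 102440; k=2: (L₁..L₂)·(L₃..L₅) → 32799+56064+29·39·32 = 125055; k=3: (L₁..L₃)·(L₄..L₅) → 47328+26112+29·24·32 = 95712; k=4: (L₁..L₄)·(L₅..L₅) → 70992+0+29·34·32 = 102544.
Best split is after L₃, i.e. k = 3.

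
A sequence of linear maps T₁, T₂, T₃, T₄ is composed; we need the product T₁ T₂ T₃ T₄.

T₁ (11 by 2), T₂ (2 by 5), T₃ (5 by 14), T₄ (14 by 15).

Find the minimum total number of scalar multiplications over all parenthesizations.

890

Adjacent pairs: T₁T₂ = 11·2·5 = 110; T₂T₃ = 2·5·14 = 140; T₃T₄ = 5·14·15 = 1050.
Length 3: T₁..T₃: k=1: 0+140+11·2·14=448; k=2: 110+0+11·5·14=880 → min 448 | T₂..T₄: k=2: 0+1050+2·5·15=1200; k=3: 140+0+2·14·15=560 → min 560.
Length 4: T₁..T₄: k=1: 0+560+11·2·15=890; k=2: 110+1050+11·5·15=1985; k=3: 448+0+11·14·15=2758 → min 890.
Optimal order: (T₁ ((T₂ T₃) T₄)) with cost 890.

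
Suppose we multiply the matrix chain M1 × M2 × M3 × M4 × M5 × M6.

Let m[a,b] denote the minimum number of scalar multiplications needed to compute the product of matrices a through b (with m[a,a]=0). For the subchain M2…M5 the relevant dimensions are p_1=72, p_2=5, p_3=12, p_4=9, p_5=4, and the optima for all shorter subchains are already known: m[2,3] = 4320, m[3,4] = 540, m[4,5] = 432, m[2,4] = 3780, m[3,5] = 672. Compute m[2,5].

2112

m[2,5] = min over k∈[2,4] of m[2,k]+m[k+1,5]+p_{1}·p_k·p_{5}.
k=2: 0 + 672 + 72·5·4 = 2112; k=3: 4320 + 432 + 72·12·4 = 8208; k=4: 3780 + 0 + 72·9·4 = 6372.
Minimum: 2112 at k=2.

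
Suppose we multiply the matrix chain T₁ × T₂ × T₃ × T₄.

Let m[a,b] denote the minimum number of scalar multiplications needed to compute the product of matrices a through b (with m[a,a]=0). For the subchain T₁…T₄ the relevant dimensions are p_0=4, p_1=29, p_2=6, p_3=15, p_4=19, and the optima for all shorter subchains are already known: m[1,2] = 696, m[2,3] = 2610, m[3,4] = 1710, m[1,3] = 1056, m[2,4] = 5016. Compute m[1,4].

2196

m[1,4] = min over k∈[1,3] of m[1,k]+m[k+1,4]+p_{0}·p_k·p_{4}.
k=1: 0 + 5016 + 4·29·19 = 7220; k=2: 696 + 1710 + 4·6·19 = 2862; k=3: 1056 + 0 + 4·15·19 = 2196.
Minimum: 2196 at k=3.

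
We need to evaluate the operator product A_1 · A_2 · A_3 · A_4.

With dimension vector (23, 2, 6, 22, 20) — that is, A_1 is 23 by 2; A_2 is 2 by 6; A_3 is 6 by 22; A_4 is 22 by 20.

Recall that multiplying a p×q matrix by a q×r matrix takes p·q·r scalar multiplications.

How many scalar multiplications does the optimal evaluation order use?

Adjacent pairs: A_1A_2 = 23·2·6 = 276; A_2A_3 = 2·6·22 = 264; A_3A_4 = 6·22·20 = 2640.
Length 3: A_1..A_3: k=1: 0+264+23·2·22=1276; k=2: 276+0+23·6·22=3312 → min 1276 | A_2..A_4: k=2: 0+2640+2·6·20=2880; k=3: 264+0+2·22·20=1144 → min 1144.
Length 4: A_1..A_4: k=1: 0+1144+23·2·20=2064; k=2: 276+2640+23·6·20=5676; k=3: 1276+0+23·22·20=11396 → min 2064.
Optimal order: (A_1 · ((A_2 · A_3) · A_4)) with cost 2064.

2064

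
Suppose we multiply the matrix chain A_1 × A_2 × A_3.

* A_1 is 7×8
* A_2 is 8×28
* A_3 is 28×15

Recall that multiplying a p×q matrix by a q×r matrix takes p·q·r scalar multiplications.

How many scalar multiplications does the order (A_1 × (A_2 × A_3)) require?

4200

(A_2 × A_3): 8×28 by 28×15 → 8×15, cost 8·28·15 = 3360
(A_1 × (A_2 × A_3)): 7×8 by 8×15 → 7×15, cost 7·8·15 = 840; cumulative 4200
Total: 4200 scalar multiplications.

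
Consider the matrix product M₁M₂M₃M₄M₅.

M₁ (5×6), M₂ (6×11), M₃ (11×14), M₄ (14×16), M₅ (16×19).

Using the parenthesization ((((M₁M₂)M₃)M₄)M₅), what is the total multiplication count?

(M₁M₂): 5×6 by 6×11 → 5×11, cost 5·6·11 = 330
((M₁M₂)M₃): 5×11 by 11×14 → 5×14, cost 5·11·14 = 770; cumulative 1100
(((M₁M₂)M₃)M₄): 5×14 by 14×16 → 5×16, cost 5·14·16 = 1120; cumulative 2220
((((M₁M₂)M₃)M₄)M₅): 5×16 by 16×19 → 5×19, cost 5·16·19 = 1520; cumulative 3740
Total: 3740 scalar multiplications.

3740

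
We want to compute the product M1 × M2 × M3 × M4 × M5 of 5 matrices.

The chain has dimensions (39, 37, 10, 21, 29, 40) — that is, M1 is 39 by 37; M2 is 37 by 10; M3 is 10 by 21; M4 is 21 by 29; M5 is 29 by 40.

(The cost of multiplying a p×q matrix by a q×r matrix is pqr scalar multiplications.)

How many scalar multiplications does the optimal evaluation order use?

47720

Adjacent pairs: M1M2 = 39·37·10 = 14430; M2M3 = 37·10·21 = 7770; M3M4 = 10·21·29 = 6090; M4M5 = 21·29·40 = 24360.
Length 3: M1..M3: k=1: 0+7770+39·37·21=38073; k=2: 14430+0+39·10·21=22620 → min 22620 | M2..M4: k=2: 0+6090+37·10·29=16820; k=3: 7770+0+37·21·29=30303 → min 16820 | M3..M5: k=3: 0+24360+10·21·40=32760; k=4: 6090+0+10·29·40=17690 → min 17690.
Length 4: M1..M4: k=1: 0+16820+39·37·29=58667; k=2: 14430+6090+39·10·29=31830; k=3: 22620+0+39·21·29=46371 → min 31830 | M2..M5: k=2: 0+17690+37·10·40=32490; k=3: 7770+24360+37·21·40=63210; k=4: 16820+0+37·29·40=59740 → min 32490.
Length 5: M1..M5: k=1: 0+32490+39·37·40=90210; k=2: 14430+17690+39·10·40=47720; k=3: 22620+24360+39·21·40=79740; k=4: 31830+0+39·29·40=77070 → min 47720.
Optimal order: ((M1 × M2) × ((M3 × M4) × M5)) with cost 47720.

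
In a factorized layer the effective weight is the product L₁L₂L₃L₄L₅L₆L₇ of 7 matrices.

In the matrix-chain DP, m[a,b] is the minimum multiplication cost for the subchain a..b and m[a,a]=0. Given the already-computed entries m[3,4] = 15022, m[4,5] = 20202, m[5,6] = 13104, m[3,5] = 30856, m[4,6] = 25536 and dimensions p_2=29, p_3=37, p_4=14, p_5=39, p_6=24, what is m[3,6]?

37870

m[3,6] = min over k∈[3,5] of m[3,k]+m[k+1,6]+p_{2}·p_k·p_{6}.
k=3: 0 + 25536 + 29·37·24 = 51288; k=4: 15022 + 13104 + 29·14·24 = 37870; k=5: 30856 + 0 + 29·39·24 = 58000.
Minimum: 37870 at k=4.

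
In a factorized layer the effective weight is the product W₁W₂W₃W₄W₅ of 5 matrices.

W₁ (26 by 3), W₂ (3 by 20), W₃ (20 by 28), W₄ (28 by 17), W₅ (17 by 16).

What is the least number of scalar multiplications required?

Adjacent pairs: W₁W₂ = 26·3·20 = 1560; W₂W₃ = 3·20·28 = 1680; W₃W₄ = 20·28·17 = 9520; W₄W₅ = 28·17·16 = 7616.
Length 3: W₁..W₃: k=1: 0+1680+26·3·28=3864; k=2: 1560+0+26·20·28=16120 → min 3864 | W₂..W₄: k=2: 0+9520+3·20·17=10540; k=3: 1680+0+3·28·17=3108 → min 3108 | W₃..W₅: k=3: 0+7616+20·28·16=16576; k=4: 9520+0+20·17·16=14960 → min 14960.
Length 4: W₁..W₄: k=1: 0+3108+26·3·17=4434; k=2: 1560+9520+26·20·17=19920; k=3: 3864+0+26·28·17=16240 → min 4434 | W₂..W₅: k=2: 0+14960+3·20·16=15920; k=3: 1680+7616+3·28·16=10640; k=4: 3108+0+3·17·16=3924 → min 3924.
Length 5: W₁..W₅: k=1: 0+3924+26·3·16=5172; k=2: 1560+14960+26·20·16=24840; k=3: 3864+7616+26·28·16=23128; k=4: 4434+0+26·17·16=11506 → min 5172.
Optimal order: (W₁(((W₂W₃)W₄)W₅)) with cost 5172.

5172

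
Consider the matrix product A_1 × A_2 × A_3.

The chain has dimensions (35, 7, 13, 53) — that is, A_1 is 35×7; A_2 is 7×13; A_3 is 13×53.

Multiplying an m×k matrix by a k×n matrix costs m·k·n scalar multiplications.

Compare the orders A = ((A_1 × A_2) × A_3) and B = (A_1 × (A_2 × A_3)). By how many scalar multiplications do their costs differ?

Order A = ((A_1 × A_2) × A_3): (A_1 × A_2): 35×7 by 7×13 → 35×13, cost 35·7·13 = 3185; ((A_1 × A_2) × A_3): 35×13 by 13×53 → 35×53, cost 35·13·53 = 24115; cumulative 27300. Total 27300.
Order B = (A_1 × (A_2 × A_3)): (A_2 × A_3): 7×13 by 13×53 → 7×53, cost 7·13·53 = 4823; (A_1 × (A_2 × A_3)): 35×7 by 7×53 → 35×53, cost 35·7·53 = 12985; cumulative 17808. Total 17808.
Difference: |27300 − 17808| = 9492.

9492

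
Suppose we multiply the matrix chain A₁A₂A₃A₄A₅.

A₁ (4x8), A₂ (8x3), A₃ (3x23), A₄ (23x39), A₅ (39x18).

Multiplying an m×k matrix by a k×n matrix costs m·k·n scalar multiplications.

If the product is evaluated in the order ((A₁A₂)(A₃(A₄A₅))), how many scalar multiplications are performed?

(A₁A₂): 4×8 by 8×3 → 4×3, cost 4·8·3 = 96
(A₄A₅): 23×39 by 39×18 → 23×18, cost 23·39·18 = 16146
(A₃(A₄A₅)): 3×23 by 23×18 → 3×18, cost 3·23·18 = 1242; cumulative 17388
((A₁A₂)(A₃(A₄A₅))): 4×3 by 3×18 → 4×18, cost 4·3·18 = 216; cumulative 17700
Total: 17700 scalar multiplications.

17700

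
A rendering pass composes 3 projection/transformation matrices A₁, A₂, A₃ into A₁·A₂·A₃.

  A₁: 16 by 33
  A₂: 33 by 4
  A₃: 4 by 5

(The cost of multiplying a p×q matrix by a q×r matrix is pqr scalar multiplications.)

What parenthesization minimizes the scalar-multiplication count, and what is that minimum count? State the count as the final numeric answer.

2432

(A₁·(A₂·A₃)): cost 3300.
((A₁·A₂)·A₃): cost 2432.
Optimal: ((A₁·A₂)·A₃) with cost 2432.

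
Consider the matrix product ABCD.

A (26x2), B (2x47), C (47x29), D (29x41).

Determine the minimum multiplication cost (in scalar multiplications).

Adjacent pairs: AB = 26·2·47 = 2444; BC = 2·47·29 = 2726; CD = 47·29·41 = 55883.
Length 3: A..C: k=1: 0+2726+26·2·29=4234; k=2: 2444+0+26·47·29=37882 → min 4234 | B..D: k=2: 0+55883+2·47·41=59737; k=3: 2726+0+2·29·41=5104 → min 5104.
Length 4: A..D: k=1: 0+5104+26·2·41=7236; k=2: 2444+55883+26·47·41=108429; k=3: 4234+0+26·29·41=35148 → min 7236.
Optimal order: (A((BC)D)) with cost 7236.

7236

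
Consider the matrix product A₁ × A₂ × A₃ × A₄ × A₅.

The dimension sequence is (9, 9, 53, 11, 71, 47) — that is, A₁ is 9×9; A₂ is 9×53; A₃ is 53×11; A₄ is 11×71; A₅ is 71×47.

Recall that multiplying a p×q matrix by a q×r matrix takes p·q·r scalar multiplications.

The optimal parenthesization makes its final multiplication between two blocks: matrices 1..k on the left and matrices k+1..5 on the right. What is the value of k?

Adjacent pairs: A₁A₂ = 9·9·53 = 4293; A₂A₃ = 9·53·11 = 5247; A₃A₄ = 53·11·71 = 41393; A₄A₅ = 11·71·47 = 36707.
Length 3: A₁..A₃: k=1: 0+5247+9·9·11=6138; k=2: 4293+0+9·53·11=9540 → min 6138 | A₂..A₄: k=2: 0+41393+9·53·71=75260; k=3: 5247+0+9·11·71=12276 → min 12276 | A₃..A₅: k=3: 0+36707+53·11·47=64108; k=4: 41393+0+53·71·47=218254 → min 64108.
Length 4: A₁..A₄: k=1: 0+12276+9·9·71=18027; k=2: 4293+41393+9·53·71=79553; k=3: 6138+0+9·11·71=13167 → min 13167 | A₂..A₅: k=2: 0+64108+9·53·47=86527; k=3: 5247+36707+9·11·47=46607; k=4: 12276+0+9·71·47=42309 → min 42309.
Top-level splits: k=1: (A₁..A₁)·(A₂..A₅) → 0+42309+9·9·47 = 46116; k=2: (A₁..A₂)·(A₃..A₅) → 4293+64108+9·53·47 = 90820; k=3: (A₁..A₃)·(A₄..A₅) → 6138+36707+9·11·47 = 47498; k=4: (A₁..A₄)·(A₅..A₅) → 13167+0+9·71·47 = 43200.
Best split is after A₄, i.e. k = 4.

4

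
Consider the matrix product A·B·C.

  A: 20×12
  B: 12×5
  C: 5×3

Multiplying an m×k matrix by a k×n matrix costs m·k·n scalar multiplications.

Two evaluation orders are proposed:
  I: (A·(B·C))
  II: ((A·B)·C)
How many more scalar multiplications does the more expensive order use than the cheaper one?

600

Order I = (A·(B·C)): (B·C): 12×5 by 5×3 → 12×3, cost 12·5·3 = 180; (A·(B·C)): 20×12 by 12×3 → 20×3, cost 20·12·3 = 720; cumulative 900. Total 900.
Order II = ((A·B)·C): (A·B): 20×12 by 12×5 → 20×5, cost 20·12·5 = 1200; ((A·B)·C): 20×5 by 5×3 → 20×3, cost 20·5·3 = 300; cumulative 1500. Total 1500.
Difference: |900 − 1500| = 600.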